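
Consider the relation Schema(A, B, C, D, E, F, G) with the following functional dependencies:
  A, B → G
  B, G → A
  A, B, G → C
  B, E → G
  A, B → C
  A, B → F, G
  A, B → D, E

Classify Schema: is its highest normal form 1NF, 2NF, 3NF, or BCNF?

Candidate keys: {A, B}, {B, E}, {B, G}. Prime attributes: {A, B, E, G}.
Each dependency's left side is a superkey — BCNF holds.

BCNF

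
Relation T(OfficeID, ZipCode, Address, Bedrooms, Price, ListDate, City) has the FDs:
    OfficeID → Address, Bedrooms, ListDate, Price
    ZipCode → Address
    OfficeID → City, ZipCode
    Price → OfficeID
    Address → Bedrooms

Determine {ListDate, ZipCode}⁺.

{Address, Bedrooms, ListDate, ZipCode}

Start with {ListDate, ZipCode}.
ZipCode → Address applies; add {Address} → now {Address, ListDate, ZipCode}.
Address → Bedrooms applies; add {Bedrooms} → now {Address, Bedrooms, ListDate, ZipCode}.
No further FD applies.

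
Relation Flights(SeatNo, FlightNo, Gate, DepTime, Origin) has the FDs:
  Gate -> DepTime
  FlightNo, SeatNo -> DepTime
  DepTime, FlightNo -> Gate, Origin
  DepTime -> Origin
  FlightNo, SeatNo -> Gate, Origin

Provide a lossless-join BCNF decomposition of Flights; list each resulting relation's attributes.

Candidate key of the original relation: {FlightNo, SeatNo}.
In {DepTime, FlightNo, Gate, Origin, SeatNo}, {Gate} is not a superkey ({Gate}⁺ restricted to this set is {DepTime, Gate, Origin}), so split on Gate -> DepTime, Origin into {DepTime, Gate, Origin} and {FlightNo, Gate, SeatNo}.
In {DepTime, Gate, Origin}, {DepTime} is not a superkey ({DepTime}⁺ restricted to this set is {DepTime, Origin}), so split on DepTime -> Origin into {DepTime, Origin} and {DepTime, Gate}.
{DepTime, Origin}: every determinant is a superkey — BCNF.
{DepTime, Gate}: every determinant is a superkey — BCNF.
{FlightNo, Gate, SeatNo}: every determinant is a superkey — BCNF.

{DepTime, Gate}; {DepTime, Origin}; {FlightNo, Gate, SeatNo}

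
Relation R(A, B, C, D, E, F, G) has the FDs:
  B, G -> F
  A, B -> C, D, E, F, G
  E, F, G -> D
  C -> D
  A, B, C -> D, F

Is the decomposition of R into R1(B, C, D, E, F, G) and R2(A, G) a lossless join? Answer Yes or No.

No

The shared attributes are {G} and {G}⁺ = {G}.
The closure covers neither R1 nor R2 entirely; the join is not lossless.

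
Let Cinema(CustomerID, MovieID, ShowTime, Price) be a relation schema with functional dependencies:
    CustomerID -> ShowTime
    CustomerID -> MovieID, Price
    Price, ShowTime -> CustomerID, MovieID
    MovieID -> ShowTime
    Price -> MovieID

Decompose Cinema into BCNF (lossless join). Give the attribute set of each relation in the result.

Candidate keys of the original relation: {CustomerID}, {Price}.
In {CustomerID, MovieID, Price, ShowTime}, {MovieID} is not a superkey ({MovieID}⁺ restricted to this set is {MovieID, ShowTime}), so split on MovieID -> ShowTime into {MovieID, ShowTime} and {CustomerID, MovieID, Price}.
{MovieID, ShowTime} is in BCNF.
{CustomerID, MovieID, Price} is in BCNF.

{CustomerID, MovieID, Price}; {MovieID, ShowTime}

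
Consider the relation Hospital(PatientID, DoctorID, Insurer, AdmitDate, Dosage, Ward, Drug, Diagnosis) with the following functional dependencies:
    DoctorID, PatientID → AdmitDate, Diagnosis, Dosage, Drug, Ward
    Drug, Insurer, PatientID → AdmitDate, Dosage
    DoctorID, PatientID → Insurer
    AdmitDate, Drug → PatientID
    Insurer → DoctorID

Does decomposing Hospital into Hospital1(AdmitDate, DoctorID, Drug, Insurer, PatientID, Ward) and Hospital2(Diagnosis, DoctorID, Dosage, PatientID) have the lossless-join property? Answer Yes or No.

Yes

Hospital1 ∩ Hospital2 = {DoctorID, PatientID}; its closure under F is {AdmitDate, Diagnosis, DoctorID, Dosage, Drug, Insurer, PatientID, Ward}.
Since Hospital1 ⊆ {AdmitDate, Diagnosis, DoctorID, Dosage, Drug, Insurer, PatientID, Ward}, the intersection is a superkey of Hospital1; the decomposition is lossless.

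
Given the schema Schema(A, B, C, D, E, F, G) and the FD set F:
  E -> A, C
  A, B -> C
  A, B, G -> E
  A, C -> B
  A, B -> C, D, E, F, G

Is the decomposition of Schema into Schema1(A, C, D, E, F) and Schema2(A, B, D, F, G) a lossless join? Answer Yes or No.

No

Schema1 ∩ Schema2 = {A, D, F}; its closure under F is {A, D, F}.
Schema1 ⊄ {A, D, F} and Schema2 ⊄ {A, D, F}, so the split is lossy.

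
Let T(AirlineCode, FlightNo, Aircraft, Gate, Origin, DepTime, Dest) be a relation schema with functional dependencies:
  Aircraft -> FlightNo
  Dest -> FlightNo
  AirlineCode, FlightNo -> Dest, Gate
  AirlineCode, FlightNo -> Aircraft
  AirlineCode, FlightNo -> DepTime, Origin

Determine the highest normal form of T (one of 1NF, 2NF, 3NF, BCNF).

3NF

Candidate keys: {Aircraft, AirlineCode}, {AirlineCode, Dest}, {AirlineCode, FlightNo}. Prime attributes: {Aircraft, AirlineCode, Dest, FlightNo}.
Aircraft -> FlightNo breaks BCNF: {Aircraft}⁺ = {Aircraft, FlightNo}, so {Aircraft} is not a superkey.
Its right-hand attributes {FlightNo} are all prime, as are those of every other non-superkey FD — the relation is in 3NF.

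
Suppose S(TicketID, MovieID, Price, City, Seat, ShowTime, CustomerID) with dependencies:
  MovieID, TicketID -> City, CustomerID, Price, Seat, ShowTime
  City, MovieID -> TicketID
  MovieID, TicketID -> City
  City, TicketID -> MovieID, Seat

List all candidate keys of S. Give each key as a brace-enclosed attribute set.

{City, MovieID}⁺ = {City, CustomerID, MovieID, Price, Seat, ShowTime, TicketID}, which is every attribute, so {City, MovieID} is a candidate key.
{City, TicketID}⁺ = {City, CustomerID, MovieID, Price, Seat, ShowTime, TicketID}, which is every attribute, so {City, TicketID} is a candidate key.
{MovieID, TicketID}⁺ = {City, CustomerID, MovieID, Price, Seat, ShowTime, TicketID}, which is every attribute, so {MovieID, TicketID} is a candidate key.
Any other superkey properly contains one of these, so there are no further candidate keys.

{City, MovieID}, {City, TicketID}, {MovieID, TicketID}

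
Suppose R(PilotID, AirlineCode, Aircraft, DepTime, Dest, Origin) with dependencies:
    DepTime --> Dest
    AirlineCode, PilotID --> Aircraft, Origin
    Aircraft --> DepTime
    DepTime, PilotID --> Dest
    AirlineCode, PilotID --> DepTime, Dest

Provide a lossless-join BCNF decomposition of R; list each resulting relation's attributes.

{Aircraft, AirlineCode, Origin, PilotID}; {Aircraft, DepTime}; {DepTime, Dest}

Candidate key of the original relation: {AirlineCode, PilotID}.
{Aircraft, AirlineCode, DepTime, Dest, Origin, PilotID}: {DepTime} determines {DepTime, Dest} here but is not a superkey — split on DepTime --> Dest, giving {DepTime, Dest} and {Aircraft, AirlineCode, DepTime, Origin, PilotID}.
{DepTime, Dest}: every determinant is a superkey — BCNF.
{Aircraft, AirlineCode, DepTime, Origin, PilotID}: {Aircraft} determines {Aircraft, DepTime} here but is not a superkey — split on Aircraft --> DepTime, giving {Aircraft, DepTime} and {Aircraft, AirlineCode, Origin, PilotID}.
{Aircraft, DepTime}: every determinant is a superkey — BCNF.
{Aircraft, AirlineCode, Origin, PilotID}: every determinant is a superkey — BCNF.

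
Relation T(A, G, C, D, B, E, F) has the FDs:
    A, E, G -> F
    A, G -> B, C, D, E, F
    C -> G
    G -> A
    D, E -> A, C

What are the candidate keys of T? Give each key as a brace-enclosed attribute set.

{C} is a candidate key since {C}⁺ = {A, B, C, D, E, F, G} covers every attribute.
{G} is a candidate key since {G}⁺ = {A, B, C, D, E, F, G} covers every attribute.
{D, E} is a candidate key since {D, E}⁺ = {A, B, C, D, E, F, G} covers every attribute.
No proper subset of any of these is a key, and no other minimal superkey exists.

{C}, {D, E}, {G}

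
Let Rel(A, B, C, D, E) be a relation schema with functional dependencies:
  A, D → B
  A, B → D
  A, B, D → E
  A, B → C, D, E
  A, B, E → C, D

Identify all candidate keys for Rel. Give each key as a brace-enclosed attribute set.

{A, B}, {A, D}

{A} never appears on the right of any FD, so every key must include it.
Closure of {A, B} is {A, B, C, D, E}, the whole schema; {A, B} is a candidate key.
Closure of {A, D} is {A, B, C, D, E}, the whole schema; {A, D} is a candidate key.
No proper subset of any of these is a key, and no other minimal superkey exists.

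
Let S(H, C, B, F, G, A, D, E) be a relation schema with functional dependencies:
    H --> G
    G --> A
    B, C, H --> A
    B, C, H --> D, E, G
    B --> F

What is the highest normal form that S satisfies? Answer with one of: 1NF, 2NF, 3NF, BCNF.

1NF

Candidate key: {B, C, H}. Prime attributes: {B, C, H}.
H --> G: {H}⁺ = {A, G, H}, which is not all of the attributes, so the left side is not a superkey — BCNF is violated.
H --> G determines the non-prime attribute {G} from a non-superkey — 3NF is violated.
The proper key subset {B} of {B, C, H} determines non-prime {F}, so the relation is not even in 2NF.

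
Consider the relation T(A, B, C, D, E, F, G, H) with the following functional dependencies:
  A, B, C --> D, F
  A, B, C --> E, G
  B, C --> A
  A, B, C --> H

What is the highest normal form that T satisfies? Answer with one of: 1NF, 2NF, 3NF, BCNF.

Candidate key: {B, C}. Prime attributes: {B, C}.
Every FD has a superkey on the left, so the relation is in BCNF.

BCNF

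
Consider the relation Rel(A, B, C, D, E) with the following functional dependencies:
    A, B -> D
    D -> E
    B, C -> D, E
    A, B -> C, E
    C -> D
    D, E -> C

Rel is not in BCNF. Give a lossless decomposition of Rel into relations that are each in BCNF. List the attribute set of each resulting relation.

Candidate key of the original relation: {A, B}.
Within {A, B, C, D, E}: {D}⁺ ∩ {A, B, C, D, E} = {C, D, E}, not the whole set, so D -> C, E violates BCNF; decompose into {C, D, E} and {A, B, D}.
{C, D, E} is in BCNF.
{A, B, D} is in BCNF.

{A, B, D}; {C, D, E}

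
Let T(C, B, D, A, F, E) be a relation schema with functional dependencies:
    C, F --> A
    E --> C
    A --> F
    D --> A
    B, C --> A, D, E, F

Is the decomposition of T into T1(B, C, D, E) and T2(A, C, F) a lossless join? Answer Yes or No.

The shared attributes are {C} and {C}⁺ = {C}.
T1 ⊄ {C} and T2 ⊄ {C}, so the split is lossy.

No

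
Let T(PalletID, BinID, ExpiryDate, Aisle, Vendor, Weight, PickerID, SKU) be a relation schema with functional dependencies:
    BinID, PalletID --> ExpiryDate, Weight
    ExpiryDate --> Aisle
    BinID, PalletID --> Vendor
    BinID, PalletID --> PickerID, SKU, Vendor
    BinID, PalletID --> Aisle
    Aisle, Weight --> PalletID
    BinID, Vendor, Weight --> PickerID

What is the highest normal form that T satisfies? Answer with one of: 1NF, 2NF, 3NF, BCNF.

Candidate keys: {Aisle, BinID, Weight}, {BinID, ExpiryDate, Weight}, {BinID, PalletID}. Prime attributes: {Aisle, BinID, ExpiryDate, PalletID, Weight}.
ExpiryDate --> Aisle: {ExpiryDate}⁺ = {Aisle, ExpiryDate}, which is not all of the attributes, so the left side is not a superkey — BCNF is violated.
BinID, Vendor, Weight --> PickerID has non-prime {PickerID} on the right and a non-superkey on the left, so 3NF fails.
Checking every proper subset of each key, none determines a non-prime attribute — 2NF is satisfied.

2NF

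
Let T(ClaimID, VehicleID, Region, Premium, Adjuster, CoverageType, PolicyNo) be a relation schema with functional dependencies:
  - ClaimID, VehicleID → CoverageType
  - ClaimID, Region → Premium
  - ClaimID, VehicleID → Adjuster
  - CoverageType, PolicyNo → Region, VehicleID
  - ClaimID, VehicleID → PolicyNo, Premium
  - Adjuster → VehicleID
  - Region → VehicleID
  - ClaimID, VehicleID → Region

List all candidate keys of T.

{Adjuster, ClaimID}, {ClaimID, CoverageType, PolicyNo}, {ClaimID, Region}, {ClaimID, VehicleID}

No FD produces {ClaimID}, so it must be in every candidate key.
{Adjuster, ClaimID}⁺ = {Adjuster, ClaimID, CoverageType, PolicyNo, Premium, Region, VehicleID} — all of the relation — so {Adjuster, ClaimID} is a candidate key.
{ClaimID, Region}⁺ = {Adjuster, ClaimID, CoverageType, PolicyNo, Premium, Region, VehicleID} — all of the relation — so {ClaimID, Region} is a candidate key.
{ClaimID, VehicleID}⁺ = {Adjuster, ClaimID, CoverageType, PolicyNo, Premium, Region, VehicleID} — all of the relation — so {ClaimID, VehicleID} is a candidate key.
{ClaimID, CoverageType, PolicyNo}⁺ = {Adjuster, ClaimID, CoverageType, PolicyNo, Premium, Region, VehicleID} — all of the relation — so {ClaimID, CoverageType, PolicyNo} is a candidate key.
Any other superkey properly contains one of these, so there are no further candidate keys.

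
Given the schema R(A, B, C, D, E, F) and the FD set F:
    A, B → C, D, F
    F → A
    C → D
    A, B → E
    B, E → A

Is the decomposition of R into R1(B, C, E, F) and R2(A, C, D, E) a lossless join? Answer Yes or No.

Common attributes: {C, E}; their closure is {C, D, E}.
Neither R1 nor R2 is contained in that closure, so the decomposition is lossy.

No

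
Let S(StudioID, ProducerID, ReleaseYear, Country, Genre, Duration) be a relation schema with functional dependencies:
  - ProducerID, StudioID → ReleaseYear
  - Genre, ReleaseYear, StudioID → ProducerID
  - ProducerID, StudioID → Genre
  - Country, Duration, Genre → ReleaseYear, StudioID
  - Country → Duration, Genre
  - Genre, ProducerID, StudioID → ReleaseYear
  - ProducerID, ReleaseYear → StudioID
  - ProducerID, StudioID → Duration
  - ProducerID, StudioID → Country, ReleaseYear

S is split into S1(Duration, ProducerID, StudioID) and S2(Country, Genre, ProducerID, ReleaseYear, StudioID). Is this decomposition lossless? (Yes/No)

The shared attributes are {ProducerID, StudioID} and {ProducerID, StudioID}⁺ = {Country, Duration, Genre, ProducerID, ReleaseYear, StudioID}.
Since S1 ⊆ {Country, Duration, Genre, ProducerID, ReleaseYear, StudioID}, the intersection is a superkey of S1; the decomposition is lossless.

Yes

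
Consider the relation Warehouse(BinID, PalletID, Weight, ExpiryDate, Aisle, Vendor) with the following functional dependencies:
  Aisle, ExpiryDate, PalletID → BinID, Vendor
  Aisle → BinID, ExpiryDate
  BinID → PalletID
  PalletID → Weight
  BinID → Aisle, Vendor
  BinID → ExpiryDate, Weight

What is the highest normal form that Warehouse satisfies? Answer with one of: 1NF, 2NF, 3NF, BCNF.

Candidate keys: {Aisle}, {BinID}. Prime attributes: {Aisle, BinID}.
PalletID → Weight: {PalletID}⁺ = {PalletID, Weight}, which is not all of the attributes, so the left side is not a superkey — BCNF is violated.
Because {Weight} is non-prime and the left side of PalletID → Weight is not a superkey, the relation is not in 3NF.
Every candidate key is a single attribute, so no partial dependency is possible; 2NF holds.

2NF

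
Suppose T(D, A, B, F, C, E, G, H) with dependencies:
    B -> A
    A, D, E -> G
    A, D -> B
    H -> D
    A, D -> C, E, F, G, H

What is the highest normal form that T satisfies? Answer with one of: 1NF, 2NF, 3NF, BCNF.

Candidate keys: {A, D}, {A, H}, {B, D}, {B, H}. Prime attributes: {A, B, D, H}.
For B -> A we have {B}⁺ = {A, B}; {B} is not a superkey, so BCNF fails.
Since {A} ⊆ prime attributes and every other non-superkey FD also has a prime right side, the schema is in 3NF.

3NF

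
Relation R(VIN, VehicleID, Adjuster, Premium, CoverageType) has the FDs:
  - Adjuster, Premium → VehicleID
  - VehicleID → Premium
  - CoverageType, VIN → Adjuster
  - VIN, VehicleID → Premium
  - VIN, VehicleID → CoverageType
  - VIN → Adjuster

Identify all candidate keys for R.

{Premium, VIN}, {VIN, VehicleID}

Attributes never on any right-hand side: {VIN} — every candidate key must contain it.
{Premium, VIN}⁺ = {Adjuster, CoverageType, Premium, VIN, VehicleID}, which is every attribute, so {Premium, VIN} is a candidate key.
{VIN, VehicleID}⁺ = {Adjuster, CoverageType, Premium, VIN, VehicleID}, which is every attribute, so {VIN, VehicleID} is a candidate key.
Any other superkey properly contains one of these, so there are no further candidate keys.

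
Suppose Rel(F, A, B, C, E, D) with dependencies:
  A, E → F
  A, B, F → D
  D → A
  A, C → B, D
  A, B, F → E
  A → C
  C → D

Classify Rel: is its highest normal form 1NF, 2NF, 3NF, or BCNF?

1NF

Candidate keys: {A, E}, {A, F}, {C, E}, {C, F}, {D, E}, {D, F}. Prime attributes: {A, C, D, E, F}.
D → A: {D}⁺ = {A, B, C, D}, which is not all of the attributes, so the left side is not a superkey — BCNF is violated.
A, C → B, D determines the non-prime attribute {B} from a non-superkey — 3NF is violated.
Since {A} ⊂ {A, E} and {A}⁺ ⊇ {B} with {B} non-prime, there is a partial dependency; 2NF fails.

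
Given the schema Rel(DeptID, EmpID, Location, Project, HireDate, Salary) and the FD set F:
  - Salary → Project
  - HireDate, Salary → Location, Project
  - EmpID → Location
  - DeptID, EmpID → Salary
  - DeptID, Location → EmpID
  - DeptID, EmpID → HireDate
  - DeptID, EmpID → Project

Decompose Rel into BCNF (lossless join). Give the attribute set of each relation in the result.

{DeptID, EmpID, HireDate, Salary}; {HireDate, Location, Salary}; {Project, Salary}

Candidate keys of the original relation: {DeptID, EmpID}, {DeptID, HireDate, Salary}, {DeptID, Location}.
In {DeptID, EmpID, HireDate, Location, Project, Salary}, {Salary} is not a superkey ({Salary}⁺ restricted to this set is {Project, Salary}), so split on Salary → Project into {Project, Salary} and {DeptID, EmpID, HireDate, Location, Salary}.
{Project, Salary}: every determinant is a superkey — BCNF.
In {DeptID, EmpID, HireDate, Location, Salary}, {HireDate, Salary} is not a superkey ({HireDate, Salary}⁺ restricted to this set is {HireDate, Location, Salary}), so split on HireDate, Salary → Location into {HireDate, Location, Salary} and {DeptID, EmpID, HireDate, Salary}.
{HireDate, Location, Salary}: every determinant is a superkey — BCNF.
{DeptID, EmpID, HireDate, Salary}: every determinant is a superkey — BCNF.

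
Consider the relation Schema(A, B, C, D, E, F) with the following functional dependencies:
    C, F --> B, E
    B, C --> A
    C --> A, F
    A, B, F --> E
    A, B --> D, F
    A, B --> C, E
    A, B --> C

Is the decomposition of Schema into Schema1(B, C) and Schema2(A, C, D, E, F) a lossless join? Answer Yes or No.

The shared attributes are {C} and {C}⁺ = {A, B, C, D, E, F}.
This includes all of Schema1, so the common attributes are a superkey of Schema1 — the join is lossless.

Yes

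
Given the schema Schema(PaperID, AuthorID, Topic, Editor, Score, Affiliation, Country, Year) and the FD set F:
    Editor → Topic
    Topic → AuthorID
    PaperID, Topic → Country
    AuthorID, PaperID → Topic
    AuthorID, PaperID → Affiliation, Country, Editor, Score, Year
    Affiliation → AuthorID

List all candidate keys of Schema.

{Affiliation, PaperID}, {AuthorID, PaperID}, {Editor, PaperID}, {PaperID, Topic}

Attributes never on any right-hand side: {PaperID} — every candidate key must contain it.
Closure of {Affiliation, PaperID} is {Affiliation, AuthorID, Country, Editor, PaperID, Score, Topic, Year}, the whole schema; {Affiliation, PaperID} is a candidate key.
Closure of {AuthorID, PaperID} is {Affiliation, AuthorID, Country, Editor, PaperID, Score, Topic, Year}, the whole schema; {AuthorID, PaperID} is a candidate key.
Closure of {Editor, PaperID} is {Affiliation, AuthorID, Country, Editor, PaperID, Score, Topic, Year}, the whole schema; {Editor, PaperID} is a candidate key.
Closure of {PaperID, Topic} is {Affiliation, AuthorID, Country, Editor, PaperID, Score, Topic, Year}, the whole schema; {PaperID, Topic} is a candidate key.
No proper subset of any of these is a key, and no other minimal superkey exists.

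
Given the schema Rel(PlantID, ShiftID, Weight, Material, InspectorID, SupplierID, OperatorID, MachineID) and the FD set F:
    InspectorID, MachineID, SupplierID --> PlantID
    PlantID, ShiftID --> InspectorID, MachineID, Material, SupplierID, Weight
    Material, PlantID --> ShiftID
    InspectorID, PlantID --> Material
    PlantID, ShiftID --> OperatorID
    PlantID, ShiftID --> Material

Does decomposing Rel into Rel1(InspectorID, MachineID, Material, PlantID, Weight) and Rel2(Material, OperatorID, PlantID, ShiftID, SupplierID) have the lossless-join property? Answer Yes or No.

Yes

Rel1 ∩ Rel2 = {Material, PlantID}; its closure under F is {InspectorID, MachineID, Material, OperatorID, PlantID, ShiftID, SupplierID, Weight}.
Rel1 is contained in that closure, so Rel1 ∩ Rel2 --> Rel1 holds and the join is lossless.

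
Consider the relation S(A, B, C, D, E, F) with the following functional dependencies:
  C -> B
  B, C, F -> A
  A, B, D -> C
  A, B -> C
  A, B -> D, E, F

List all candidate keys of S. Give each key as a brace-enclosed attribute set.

{A, B}, {A, C}, {C, F}

{A, B}⁺ = {A, B, C, D, E, F} — all of the relation — so {A, B} is a candidate key.
{A, C}⁺ = {A, B, C, D, E, F} — all of the relation — so {A, C} is a candidate key.
{C, F}⁺ = {A, B, C, D, E, F} — all of the relation — so {C, F} is a candidate key.
Any other superkey properly contains one of these, so there are no further candidate keys.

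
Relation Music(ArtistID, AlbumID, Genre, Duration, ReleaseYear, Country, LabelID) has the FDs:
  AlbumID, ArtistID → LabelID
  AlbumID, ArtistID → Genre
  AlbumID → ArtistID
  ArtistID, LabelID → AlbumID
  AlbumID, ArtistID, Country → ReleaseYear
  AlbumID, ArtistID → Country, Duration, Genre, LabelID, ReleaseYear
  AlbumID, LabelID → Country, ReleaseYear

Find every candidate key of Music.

{AlbumID} is a candidate key since {AlbumID}⁺ = {AlbumID, ArtistID, Country, Duration, Genre, LabelID, ReleaseYear} covers every attribute.
{ArtistID, LabelID} is a candidate key since {ArtistID, LabelID}⁺ = {AlbumID, ArtistID, Country, Duration, Genre, LabelID, ReleaseYear} covers every attribute.
Any other superkey properly contains one of these, so there are no further candidate keys.

{AlbumID}, {ArtistID, LabelID}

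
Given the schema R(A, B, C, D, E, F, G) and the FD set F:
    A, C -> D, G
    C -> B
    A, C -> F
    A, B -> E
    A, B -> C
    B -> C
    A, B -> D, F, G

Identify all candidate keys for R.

No FD produces {A}, so it must be in every candidate key.
{A, B}⁺ = {A, B, C, D, E, F, G}, which is every attribute, so {A, B} is a candidate key.
{A, C}⁺ = {A, B, C, D, E, F, G}, which is every attribute, so {A, C} is a candidate key.
These are minimal and exhaustive — every other superkey contains one of them.

{A, B}, {A, C}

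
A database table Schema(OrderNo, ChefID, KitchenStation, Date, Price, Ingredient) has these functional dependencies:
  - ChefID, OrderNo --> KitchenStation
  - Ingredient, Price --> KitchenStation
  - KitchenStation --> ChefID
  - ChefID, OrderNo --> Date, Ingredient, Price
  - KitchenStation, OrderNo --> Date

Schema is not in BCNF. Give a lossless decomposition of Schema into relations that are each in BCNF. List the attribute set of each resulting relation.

Candidate keys of the original relation: {ChefID, OrderNo}, {Ingredient, OrderNo, Price}, {KitchenStation, OrderNo}.
Within {ChefID, Date, Ingredient, KitchenStation, OrderNo, Price}: {Ingredient, Price}⁺ ∩ {ChefID, Date, Ingredient, KitchenStation, OrderNo, Price} = {ChefID, Ingredient, KitchenStation, Price}, not the whole set, so Ingredient, Price --> ChefID, KitchenStation violates BCNF; decompose into {ChefID, Ingredient, KitchenStation, Price} and {Date, Ingredient, OrderNo, Price}.
Within {ChefID, Ingredient, KitchenStation, Price}: {KitchenStation}⁺ ∩ {ChefID, Ingredient, KitchenStation, Price} = {ChefID, KitchenStation}, not the whole set, so KitchenStation --> ChefID violates BCNF; decompose into {ChefID, KitchenStation} and {Ingredient, KitchenStation, Price}.
{ChefID, KitchenStation}: every determinant is a superkey — BCNF.
{Ingredient, KitchenStation, Price}: every determinant is a superkey — BCNF.
{Date, Ingredient, OrderNo, Price}: every determinant is a superkey — BCNF.

{ChefID, KitchenStation}; {Date, Ingredient, OrderNo, Price}; {Ingredient, KitchenStation, Price}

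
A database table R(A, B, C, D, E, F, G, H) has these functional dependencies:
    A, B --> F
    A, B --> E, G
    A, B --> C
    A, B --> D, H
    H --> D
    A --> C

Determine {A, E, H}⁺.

Start with {A, E, H}.
H --> D applies; add {D} → now {A, D, E, H}.
A --> C applies; add {C} → now {A, C, D, E, H}.
No further FD applies.

{A, C, D, E, H}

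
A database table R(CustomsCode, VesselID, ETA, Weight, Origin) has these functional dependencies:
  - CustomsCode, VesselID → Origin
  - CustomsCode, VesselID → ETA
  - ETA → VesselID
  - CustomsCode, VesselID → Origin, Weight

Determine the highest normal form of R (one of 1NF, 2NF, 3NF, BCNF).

3NF

Candidate keys: {CustomsCode, ETA}, {CustomsCode, VesselID}. Prime attributes: {CustomsCode, ETA, VesselID}.
ETA → VesselID breaks BCNF: {ETA}⁺ = {ETA, VesselID}, so {ETA} is not a superkey.
Since {VesselID} ⊆ prime attributes and every other non-superkey FD also has a prime right side, the schema is in 3NF.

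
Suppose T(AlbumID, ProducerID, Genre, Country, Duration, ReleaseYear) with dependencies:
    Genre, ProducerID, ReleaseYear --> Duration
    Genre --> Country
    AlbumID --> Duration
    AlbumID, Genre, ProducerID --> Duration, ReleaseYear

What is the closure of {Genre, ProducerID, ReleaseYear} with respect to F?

Start with {Genre, ProducerID, ReleaseYear}.
Genre, ProducerID, ReleaseYear --> Duration applies; add {Duration} → now {Duration, Genre, ProducerID, ReleaseYear}.
Genre --> Country applies; add {Country} → now {Country, Duration, Genre, ProducerID, ReleaseYear}.
No further FD applies.

{Country, Duration, Genre, ProducerID, ReleaseYear}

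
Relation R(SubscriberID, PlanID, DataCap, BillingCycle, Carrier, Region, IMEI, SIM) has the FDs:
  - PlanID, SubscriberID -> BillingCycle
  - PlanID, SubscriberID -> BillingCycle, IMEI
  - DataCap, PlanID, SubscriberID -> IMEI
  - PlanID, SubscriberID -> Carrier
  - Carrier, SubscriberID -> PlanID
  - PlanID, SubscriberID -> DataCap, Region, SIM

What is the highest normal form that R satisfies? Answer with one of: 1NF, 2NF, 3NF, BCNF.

Candidate keys: {Carrier, SubscriberID}, {PlanID, SubscriberID}. Prime attributes: {Carrier, PlanID, SubscriberID}.
Every FD has a superkey on the left, so the relation is in BCNF.

BCNF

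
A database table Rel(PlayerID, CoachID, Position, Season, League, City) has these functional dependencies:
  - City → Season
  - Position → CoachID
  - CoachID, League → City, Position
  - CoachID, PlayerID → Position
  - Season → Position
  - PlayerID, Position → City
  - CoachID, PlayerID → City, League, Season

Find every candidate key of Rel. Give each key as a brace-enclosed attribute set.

No FD produces {PlayerID}, so it must be in every candidate key.
{City, PlayerID}⁺ = {City, CoachID, League, PlayerID, Position, Season} — all of the relation — so {City, PlayerID} is a candidate key.
{CoachID, PlayerID}⁺ = {City, CoachID, League, PlayerID, Position, Season} — all of the relation — so {CoachID, PlayerID} is a candidate key.
{PlayerID, Position}⁺ = {City, CoachID, League, PlayerID, Position, Season} — all of the relation — so {PlayerID, Position} is a candidate key.
{PlayerID, Season}⁺ = {City, CoachID, League, PlayerID, Position, Season} — all of the relation — so {PlayerID, Season} is a candidate key.
No proper subset of any of these is a key, and no other minimal superkey exists.

{City, PlayerID}, {CoachID, PlayerID}, {PlayerID, Position}, {PlayerID, Season}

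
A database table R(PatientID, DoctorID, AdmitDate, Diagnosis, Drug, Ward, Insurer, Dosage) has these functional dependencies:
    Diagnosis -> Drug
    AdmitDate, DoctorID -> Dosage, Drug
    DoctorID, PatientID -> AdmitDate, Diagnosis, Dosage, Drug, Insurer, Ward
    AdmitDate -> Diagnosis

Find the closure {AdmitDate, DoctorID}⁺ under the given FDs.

Start with {AdmitDate, DoctorID}.
AdmitDate, DoctorID -> Dosage, Drug applies; add {Dosage, Drug} → now {AdmitDate, DoctorID, Dosage, Drug}.
AdmitDate -> Diagnosis applies; add {Diagnosis} → now {AdmitDate, Diagnosis, DoctorID, Dosage, Drug}.
No further FD applies.

{AdmitDate, Diagnosis, DoctorID, Dosage, Drug}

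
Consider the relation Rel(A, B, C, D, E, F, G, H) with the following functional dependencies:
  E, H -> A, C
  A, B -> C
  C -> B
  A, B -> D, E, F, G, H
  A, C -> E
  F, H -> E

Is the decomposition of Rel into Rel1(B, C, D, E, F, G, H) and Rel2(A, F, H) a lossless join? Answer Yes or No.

Common attributes: {F, H}; their closure is {A, B, C, D, E, F, G, H}.
Rel1 is contained in that closure, so Rel1 ∩ Rel2 -> Rel1 holds and the join is lossless.

Yes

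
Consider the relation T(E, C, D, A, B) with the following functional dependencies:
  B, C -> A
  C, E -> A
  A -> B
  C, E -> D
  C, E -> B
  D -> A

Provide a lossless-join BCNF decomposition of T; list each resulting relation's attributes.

Candidate key of the original relation: {C, E}.
In {A, B, C, D, E}, {B, C} is not a superkey ({B, C}⁺ restricted to this set is {A, B, C}), so split on B, C -> A into {A, B, C} and {B, C, D, E}.
In {A, B, C}, {A} is not a superkey ({A}⁺ restricted to this set is {A, B}), so split on A -> B into {A, B} and {A, C}.
{A, B} has no BCNF violation.
{A, C} has no BCNF violation.
In {B, C, D, E}, {D} is not a superkey ({D}⁺ restricted to this set is {B, D}), so split on D -> B into {B, D} and {C, D, E}.
{B, D} has no BCNF violation.
{C, D, E} has no BCNF violation.

{A, B}; {A, C}; {B, D}; {C, D, E}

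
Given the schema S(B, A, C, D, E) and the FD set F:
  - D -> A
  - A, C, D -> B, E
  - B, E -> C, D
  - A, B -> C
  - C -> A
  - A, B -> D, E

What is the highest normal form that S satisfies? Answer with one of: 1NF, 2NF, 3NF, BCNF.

3NF

Candidate keys: {A, B}, {B, C}, {B, D}, {B, E}, {C, D}. Prime attributes: {A, B, C, D, E}.
D -> A: {D}⁺ = {A, D}, which is not all of the attributes, so the left side is not a superkey — BCNF is violated.
Since {A} ⊆ prime attributes and every other non-superkey FD also has a prime right side, the schema is in 3NF.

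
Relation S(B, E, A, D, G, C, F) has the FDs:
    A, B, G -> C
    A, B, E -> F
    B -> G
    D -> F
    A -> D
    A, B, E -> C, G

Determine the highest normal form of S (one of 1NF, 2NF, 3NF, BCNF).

1NF

Candidate key: {A, B, E}. Prime attributes: {A, B, E}.
For A, B, G -> C we have {A, B, G}⁺ = {A, B, C, D, F, G}; {A, B, G} is not a superkey, so BCNF fails.
A, B, G -> C determines the non-prime attribute {C} from a non-superkey — 3NF is violated.
Since {A} ⊂ {A, B, E} and {A}⁺ ⊇ {D, F} with {D, F} non-prime, there is a partial dependency; 2NF fails.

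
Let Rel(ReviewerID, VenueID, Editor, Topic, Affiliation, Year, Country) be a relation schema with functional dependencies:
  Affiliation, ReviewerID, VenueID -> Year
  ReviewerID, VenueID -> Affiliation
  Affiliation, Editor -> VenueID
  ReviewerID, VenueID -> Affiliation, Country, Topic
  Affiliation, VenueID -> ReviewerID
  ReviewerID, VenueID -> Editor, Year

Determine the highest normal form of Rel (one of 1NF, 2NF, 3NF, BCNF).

Candidate keys: {Affiliation, Editor}, {Affiliation, VenueID}, {ReviewerID, VenueID}. Prime attributes: {Affiliation, Editor, ReviewerID, VenueID}.
Each dependency's left side is a superkey — BCNF holds.

BCNF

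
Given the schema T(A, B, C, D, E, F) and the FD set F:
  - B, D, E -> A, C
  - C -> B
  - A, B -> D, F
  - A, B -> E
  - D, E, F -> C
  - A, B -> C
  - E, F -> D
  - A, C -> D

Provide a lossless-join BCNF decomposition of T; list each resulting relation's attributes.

Candidate keys of the original relation: {A, B}, {A, C}, {B, D, E}, {C, D, E}, {E, F}.
In {A, B, C, D, E, F}, {C} is not a superkey ({C}⁺ restricted to this set is {B, C}), so split on C -> B into {B, C} and {A, C, D, E, F}.
{B, C}: every determinant is a superkey — BCNF.
{A, C, D, E, F}: every determinant is a superkey — BCNF.

{A, C, D, E, F}; {B, C}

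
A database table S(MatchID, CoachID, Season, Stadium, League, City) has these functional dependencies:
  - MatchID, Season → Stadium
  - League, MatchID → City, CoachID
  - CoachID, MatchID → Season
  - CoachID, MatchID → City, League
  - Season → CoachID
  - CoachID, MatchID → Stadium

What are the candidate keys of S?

{CoachID, MatchID}, {League, MatchID}, {MatchID, Season}

{MatchID} never appears on the right of any FD, so every key must include it.
{CoachID, MatchID} is a candidate key since {CoachID, MatchID}⁺ = {City, CoachID, League, MatchID, Season, Stadium} covers every attribute.
{League, MatchID} is a candidate key since {League, MatchID}⁺ = {City, CoachID, League, MatchID, Season, Stadium} covers every attribute.
{MatchID, Season} is a candidate key since {MatchID, Season}⁺ = {City, CoachID, League, MatchID, Season, Stadium} covers every attribute.
Any other superkey properly contains one of these, so there are no further candidate keys.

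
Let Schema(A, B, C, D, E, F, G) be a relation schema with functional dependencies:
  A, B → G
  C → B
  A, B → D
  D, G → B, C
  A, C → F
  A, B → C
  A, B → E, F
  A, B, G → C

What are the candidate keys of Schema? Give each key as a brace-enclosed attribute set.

{A} never appears on the right of any FD, so every key must include it.
Closure of {A, B} is {A, B, C, D, E, F, G}, the whole schema; {A, B} is a candidate key.
Closure of {A, C} is {A, B, C, D, E, F, G}, the whole schema; {A, C} is a candidate key.
Closure of {A, D, G} is {A, B, C, D, E, F, G}, the whole schema; {A, D, G} is a candidate key.
Any other superkey properly contains one of these, so there are no further candidate keys.

{A, B}, {A, C}, {A, D, G}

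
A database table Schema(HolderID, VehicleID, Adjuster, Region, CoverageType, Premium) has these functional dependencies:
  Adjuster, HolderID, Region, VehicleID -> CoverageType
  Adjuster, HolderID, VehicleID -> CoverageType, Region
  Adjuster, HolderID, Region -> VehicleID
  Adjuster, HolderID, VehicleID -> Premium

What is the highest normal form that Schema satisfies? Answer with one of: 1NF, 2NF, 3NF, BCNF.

BCNF

Candidate keys: {Adjuster, HolderID, Region}, {Adjuster, HolderID, VehicleID}. Prime attributes: {Adjuster, HolderID, Region, VehicleID}.
Every FD has a superkey on the left, so the relation is in BCNF.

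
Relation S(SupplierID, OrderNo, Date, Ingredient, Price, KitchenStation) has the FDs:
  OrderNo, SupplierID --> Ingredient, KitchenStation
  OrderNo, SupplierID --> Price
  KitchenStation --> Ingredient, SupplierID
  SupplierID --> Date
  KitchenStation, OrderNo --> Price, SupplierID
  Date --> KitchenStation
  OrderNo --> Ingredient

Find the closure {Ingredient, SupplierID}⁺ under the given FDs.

{Date, Ingredient, KitchenStation, SupplierID}

Start with {Ingredient, SupplierID}.
SupplierID --> Date applies; add {Date} → now {Date, Ingredient, SupplierID}.
Date --> KitchenStation applies; add {KitchenStation} → now {Date, Ingredient, KitchenStation, SupplierID}.
No further FD applies.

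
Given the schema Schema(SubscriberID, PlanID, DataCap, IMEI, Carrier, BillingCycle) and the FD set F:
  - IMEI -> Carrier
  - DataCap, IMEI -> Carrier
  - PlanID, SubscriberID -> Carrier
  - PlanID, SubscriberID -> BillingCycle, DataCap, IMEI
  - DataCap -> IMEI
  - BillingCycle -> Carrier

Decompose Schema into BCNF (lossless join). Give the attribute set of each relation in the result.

Candidate key of the original relation: {PlanID, SubscriberID}.
In {BillingCycle, Carrier, DataCap, IMEI, PlanID, SubscriberID}, {IMEI} is not a superkey ({IMEI}⁺ restricted to this set is {Carrier, IMEI}), so split on IMEI -> Carrier into {Carrier, IMEI} and {BillingCycle, DataCap, IMEI, PlanID, SubscriberID}.
{Carrier, IMEI}: every determinant is a superkey — BCNF.
In {BillingCycle, DataCap, IMEI, PlanID, SubscriberID}, {DataCap} is not a superkey ({DataCap}⁺ restricted to this set is {DataCap, IMEI}), so split on DataCap -> IMEI into {DataCap, IMEI} and {BillingCycle, DataCap, PlanID, SubscriberID}.
{DataCap, IMEI}: every determinant is a superkey — BCNF.
{BillingCycle, DataCap, PlanID, SubscriberID}: every determinant is a superkey — BCNF.

{BillingCycle, DataCap, PlanID, SubscriberID}; {Carrier, IMEI}; {DataCap, IMEI}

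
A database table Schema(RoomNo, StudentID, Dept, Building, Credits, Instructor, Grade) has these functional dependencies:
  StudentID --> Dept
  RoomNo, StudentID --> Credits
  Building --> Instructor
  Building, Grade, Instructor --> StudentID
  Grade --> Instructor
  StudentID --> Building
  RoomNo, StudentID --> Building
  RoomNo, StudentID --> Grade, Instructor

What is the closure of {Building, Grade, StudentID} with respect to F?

Start with {Building, Grade, StudentID}.
StudentID --> Dept applies; add {Dept} → now {Building, Dept, Grade, StudentID}.
Building --> Instructor applies; add {Instructor} → now {Building, Dept, Grade, Instructor, StudentID}.
No further FD applies.

{Building, Dept, Grade, Instructor, StudentID}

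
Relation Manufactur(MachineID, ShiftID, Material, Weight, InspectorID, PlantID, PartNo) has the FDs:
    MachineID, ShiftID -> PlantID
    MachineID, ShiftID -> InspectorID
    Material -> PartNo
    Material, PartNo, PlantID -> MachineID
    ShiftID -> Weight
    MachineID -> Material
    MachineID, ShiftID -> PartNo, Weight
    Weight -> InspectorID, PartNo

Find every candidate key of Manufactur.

Attributes never on any right-hand side: {ShiftID} — every candidate key must contain it.
{MachineID, ShiftID}⁺ = {InspectorID, MachineID, Material, PartNo, PlantID, ShiftID, Weight}, which is every attribute, so {MachineID, ShiftID} is a candidate key.
{Material, PlantID, ShiftID}⁺ = {InspectorID, MachineID, Material, PartNo, PlantID, ShiftID, Weight}, which is every attribute, so {Material, PlantID, ShiftID} is a candidate key.
No proper subset of any of these is a key, and no other minimal superkey exists.

{MachineID, ShiftID}, {Material, PlantID, ShiftID}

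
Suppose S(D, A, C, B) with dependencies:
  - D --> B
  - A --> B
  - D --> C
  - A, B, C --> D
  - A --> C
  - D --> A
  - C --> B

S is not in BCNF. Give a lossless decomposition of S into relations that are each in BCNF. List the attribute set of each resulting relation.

{A, C, D}; {B, C}

Candidate keys of the original relation: {A}, {D}.
{A, B, C, D}: {C} determines {B, C} here but is not a superkey — split on C --> B, giving {B, C} and {A, C, D}.
{B, C} has no BCNF violation.
{A, C, D} has no BCNF violation.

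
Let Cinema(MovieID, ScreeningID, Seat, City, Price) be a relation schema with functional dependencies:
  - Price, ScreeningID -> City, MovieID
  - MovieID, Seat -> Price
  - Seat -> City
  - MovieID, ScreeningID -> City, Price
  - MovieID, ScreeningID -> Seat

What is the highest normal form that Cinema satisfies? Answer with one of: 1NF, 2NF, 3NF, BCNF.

2NF

Candidate keys: {MovieID, ScreeningID}, {Price, ScreeningID}. Prime attributes: {MovieID, Price, ScreeningID}.
MovieID, Seat -> Price: {MovieID, Seat}⁺ = {City, MovieID, Price, Seat}, which is not all of the attributes, so the left side is not a superkey — BCNF is violated.
Because {City} is non-prime and the left side of Seat -> City is not a superkey, the relation is not in 3NF.
No non-prime attribute depends on a proper subset of any candidate key, so 2NF holds.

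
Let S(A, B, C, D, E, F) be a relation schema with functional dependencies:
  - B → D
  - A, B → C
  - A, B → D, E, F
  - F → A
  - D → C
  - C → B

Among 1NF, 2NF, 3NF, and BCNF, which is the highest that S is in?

Candidate keys: {A, B}, {A, C}, {A, D}, {B, F}, {C, F}, {D, F}. Prime attributes: {A, B, C, D, F}.
For B → D we have {B}⁺ = {B, C, D}; {B} is not a superkey, so BCNF fails.
Its right-hand attributes {D} are all prime, as are those of every other non-superkey FD — the relation is in 3NF.

3NF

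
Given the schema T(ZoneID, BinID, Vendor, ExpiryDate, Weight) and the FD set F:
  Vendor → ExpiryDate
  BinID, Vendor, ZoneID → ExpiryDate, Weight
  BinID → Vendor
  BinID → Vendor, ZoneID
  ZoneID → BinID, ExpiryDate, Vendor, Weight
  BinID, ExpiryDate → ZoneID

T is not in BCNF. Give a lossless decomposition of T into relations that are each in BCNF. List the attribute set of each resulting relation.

Candidate keys of the original relation: {BinID}, {ZoneID}.
Within {BinID, ExpiryDate, Vendor, Weight, ZoneID}: {Vendor}⁺ ∩ {BinID, ExpiryDate, Vendor, Weight, ZoneID} = {ExpiryDate, Vendor}, not the whole set, so Vendor → ExpiryDate violates BCNF; decompose into {ExpiryDate, Vendor} and {BinID, Vendor, Weight, ZoneID}.
{ExpiryDate, Vendor} is in BCNF.
{BinID, Vendor, Weight, ZoneID} is in BCNF.

{BinID, Vendor, Weight, ZoneID}; {ExpiryDate, Vendor}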